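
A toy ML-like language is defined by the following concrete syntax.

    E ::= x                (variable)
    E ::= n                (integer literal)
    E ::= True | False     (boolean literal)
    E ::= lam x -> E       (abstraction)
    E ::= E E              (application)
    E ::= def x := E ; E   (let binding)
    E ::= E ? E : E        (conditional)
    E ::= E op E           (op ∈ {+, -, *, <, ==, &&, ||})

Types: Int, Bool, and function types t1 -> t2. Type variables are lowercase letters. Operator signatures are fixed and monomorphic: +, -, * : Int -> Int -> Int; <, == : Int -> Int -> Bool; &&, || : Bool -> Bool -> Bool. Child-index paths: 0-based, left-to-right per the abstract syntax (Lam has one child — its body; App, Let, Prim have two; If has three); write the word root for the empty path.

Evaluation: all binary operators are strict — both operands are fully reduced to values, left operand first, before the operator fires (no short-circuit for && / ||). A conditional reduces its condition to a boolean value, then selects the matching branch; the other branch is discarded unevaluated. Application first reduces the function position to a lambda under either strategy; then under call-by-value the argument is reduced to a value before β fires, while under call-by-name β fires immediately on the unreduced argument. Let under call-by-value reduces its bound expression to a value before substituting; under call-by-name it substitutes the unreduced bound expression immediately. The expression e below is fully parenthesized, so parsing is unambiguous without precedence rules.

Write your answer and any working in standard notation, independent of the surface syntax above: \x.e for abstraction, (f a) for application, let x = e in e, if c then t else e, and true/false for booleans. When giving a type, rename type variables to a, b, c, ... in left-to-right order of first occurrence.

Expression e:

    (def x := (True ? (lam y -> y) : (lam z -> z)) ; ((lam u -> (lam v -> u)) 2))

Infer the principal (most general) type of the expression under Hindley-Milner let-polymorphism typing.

Trace:
  unify Bool ~ Bool
y : a
\y._ : a -> a
z : b
\z._ : b -> b
  unify a -> a ~ b -> b
  unify a ~ b
  unify b ~ b
let x : forall. b -> b
u : c
\v._ : d -> c
\u._ : c -> d -> c
  unify c -> d -> c ~ Int -> e
  unify c ~ Int
  unify d -> Int ~ e
_ _ : d -> Int

Answer: a -> Int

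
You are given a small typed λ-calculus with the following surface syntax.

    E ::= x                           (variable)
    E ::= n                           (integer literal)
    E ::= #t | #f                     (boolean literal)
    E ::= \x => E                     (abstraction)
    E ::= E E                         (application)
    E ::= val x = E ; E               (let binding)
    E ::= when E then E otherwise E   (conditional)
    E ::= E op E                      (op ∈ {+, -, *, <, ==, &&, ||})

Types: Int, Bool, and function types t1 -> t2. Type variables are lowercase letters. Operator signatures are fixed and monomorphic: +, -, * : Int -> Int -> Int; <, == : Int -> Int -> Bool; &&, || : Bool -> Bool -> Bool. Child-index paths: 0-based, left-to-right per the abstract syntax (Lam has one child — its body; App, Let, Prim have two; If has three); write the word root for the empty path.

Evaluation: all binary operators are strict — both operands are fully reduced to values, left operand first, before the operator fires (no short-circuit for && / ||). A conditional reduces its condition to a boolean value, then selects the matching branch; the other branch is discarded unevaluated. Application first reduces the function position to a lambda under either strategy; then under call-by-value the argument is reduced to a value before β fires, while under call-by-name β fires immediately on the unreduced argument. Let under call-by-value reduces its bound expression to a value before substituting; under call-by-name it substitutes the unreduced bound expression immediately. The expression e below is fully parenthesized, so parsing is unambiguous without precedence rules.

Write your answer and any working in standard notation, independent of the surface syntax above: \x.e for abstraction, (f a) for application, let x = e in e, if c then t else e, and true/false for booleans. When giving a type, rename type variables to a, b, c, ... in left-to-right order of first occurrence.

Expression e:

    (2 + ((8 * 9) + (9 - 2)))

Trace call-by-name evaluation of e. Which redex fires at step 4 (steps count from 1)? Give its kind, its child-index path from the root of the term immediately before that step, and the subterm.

Derivation:
step 0: (2 + ((8 * 9) + (9 - 2)))
step 1: [delta@1.0] (2 + (72 + (9 - 2)))
step 2: [delta@1.1] (2 + (72 + 7))
step 3: [delta@1] (2 + 79)
step 4: [delta@root] 81

Answer: delta at root : (2 + 79)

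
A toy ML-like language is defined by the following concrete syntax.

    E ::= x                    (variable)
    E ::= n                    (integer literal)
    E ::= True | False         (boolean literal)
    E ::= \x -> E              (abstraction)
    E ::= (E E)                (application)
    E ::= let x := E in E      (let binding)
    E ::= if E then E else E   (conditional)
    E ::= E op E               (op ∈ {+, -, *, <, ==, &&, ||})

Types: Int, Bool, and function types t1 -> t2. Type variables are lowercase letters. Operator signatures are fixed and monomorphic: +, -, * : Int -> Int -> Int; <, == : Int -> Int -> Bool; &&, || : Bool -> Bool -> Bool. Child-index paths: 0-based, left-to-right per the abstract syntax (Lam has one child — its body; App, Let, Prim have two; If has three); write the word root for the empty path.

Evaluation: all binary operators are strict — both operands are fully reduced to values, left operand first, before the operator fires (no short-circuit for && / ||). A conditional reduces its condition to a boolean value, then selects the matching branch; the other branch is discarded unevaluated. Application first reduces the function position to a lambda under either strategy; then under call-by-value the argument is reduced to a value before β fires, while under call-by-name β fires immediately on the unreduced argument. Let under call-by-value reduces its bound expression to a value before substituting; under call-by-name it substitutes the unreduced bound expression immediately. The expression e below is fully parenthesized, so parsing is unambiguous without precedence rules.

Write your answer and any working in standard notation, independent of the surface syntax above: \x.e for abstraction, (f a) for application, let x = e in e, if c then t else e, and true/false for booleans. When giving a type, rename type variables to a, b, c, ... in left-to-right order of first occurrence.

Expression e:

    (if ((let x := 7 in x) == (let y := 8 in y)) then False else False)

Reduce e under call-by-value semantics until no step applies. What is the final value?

Answer: false

Derivation:
step 0: (if ((let x = 7 in x) == (let y = 8 in y)) then false else false)
step 1: [let@0.0] (if (7 == (let y = 8 in y)) then false else false)
step 2: [let@0.1] (if (7 == 8) then false else false)
step 3: [delta@0] (if false then false else false)
step 4: [if@root] false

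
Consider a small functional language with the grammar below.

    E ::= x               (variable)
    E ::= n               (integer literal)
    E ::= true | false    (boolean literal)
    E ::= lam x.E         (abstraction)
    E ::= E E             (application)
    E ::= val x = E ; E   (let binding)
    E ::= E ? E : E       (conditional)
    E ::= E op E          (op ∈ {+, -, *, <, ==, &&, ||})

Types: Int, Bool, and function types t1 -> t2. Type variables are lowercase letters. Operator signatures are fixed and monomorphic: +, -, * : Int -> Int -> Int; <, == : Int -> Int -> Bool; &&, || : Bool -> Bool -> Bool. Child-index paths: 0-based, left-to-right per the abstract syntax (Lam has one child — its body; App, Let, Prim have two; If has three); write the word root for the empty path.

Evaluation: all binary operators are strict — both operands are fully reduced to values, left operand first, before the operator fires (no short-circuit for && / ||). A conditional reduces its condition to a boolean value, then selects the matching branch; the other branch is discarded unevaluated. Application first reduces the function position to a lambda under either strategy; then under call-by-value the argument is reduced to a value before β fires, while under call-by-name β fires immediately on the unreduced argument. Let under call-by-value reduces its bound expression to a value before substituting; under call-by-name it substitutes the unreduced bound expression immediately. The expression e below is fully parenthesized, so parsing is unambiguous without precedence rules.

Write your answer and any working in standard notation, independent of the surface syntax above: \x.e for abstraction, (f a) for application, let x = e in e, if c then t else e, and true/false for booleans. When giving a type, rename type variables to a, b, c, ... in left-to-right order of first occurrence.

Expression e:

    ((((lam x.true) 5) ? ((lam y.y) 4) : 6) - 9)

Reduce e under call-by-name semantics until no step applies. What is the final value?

Working:
step 0: ((if ((\x.true) 5) then ((\y.y) 4) else 6) - 9)
step 1: [beta@0.0] ((if true then ((\y.y) 4) else 6) - 9)
step 2: [if@0] (((\y.y) 4) - 9)
step 3: [beta@0] (4 - 9)
step 4: [delta@root] -5

Answer: -5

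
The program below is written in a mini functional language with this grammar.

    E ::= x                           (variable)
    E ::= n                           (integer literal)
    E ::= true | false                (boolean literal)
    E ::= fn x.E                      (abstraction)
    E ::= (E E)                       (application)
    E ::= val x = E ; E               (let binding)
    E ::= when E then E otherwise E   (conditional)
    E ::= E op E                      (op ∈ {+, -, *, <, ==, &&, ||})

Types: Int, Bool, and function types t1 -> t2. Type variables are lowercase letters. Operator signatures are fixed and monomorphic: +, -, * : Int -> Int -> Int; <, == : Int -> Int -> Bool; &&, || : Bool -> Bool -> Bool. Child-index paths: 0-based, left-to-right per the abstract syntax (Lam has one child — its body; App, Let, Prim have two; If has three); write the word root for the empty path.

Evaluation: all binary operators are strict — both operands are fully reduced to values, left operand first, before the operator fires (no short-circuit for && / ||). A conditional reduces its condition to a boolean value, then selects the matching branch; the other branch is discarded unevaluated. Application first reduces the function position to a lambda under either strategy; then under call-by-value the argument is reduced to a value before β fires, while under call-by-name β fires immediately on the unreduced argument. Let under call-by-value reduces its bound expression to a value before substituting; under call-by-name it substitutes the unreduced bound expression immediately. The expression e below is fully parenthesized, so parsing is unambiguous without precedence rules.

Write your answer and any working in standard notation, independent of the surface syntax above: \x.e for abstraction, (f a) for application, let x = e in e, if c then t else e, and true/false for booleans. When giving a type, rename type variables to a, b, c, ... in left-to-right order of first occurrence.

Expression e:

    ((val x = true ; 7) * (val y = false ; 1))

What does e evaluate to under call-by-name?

Answer: 7

Working:
step 0: ((let x = true in 7) * (let y = false in 1))
step 1: [let@0] (7 * (let y = false in 1))
step 2: [let@1] (7 * 1)
step 3: [delta@root] 7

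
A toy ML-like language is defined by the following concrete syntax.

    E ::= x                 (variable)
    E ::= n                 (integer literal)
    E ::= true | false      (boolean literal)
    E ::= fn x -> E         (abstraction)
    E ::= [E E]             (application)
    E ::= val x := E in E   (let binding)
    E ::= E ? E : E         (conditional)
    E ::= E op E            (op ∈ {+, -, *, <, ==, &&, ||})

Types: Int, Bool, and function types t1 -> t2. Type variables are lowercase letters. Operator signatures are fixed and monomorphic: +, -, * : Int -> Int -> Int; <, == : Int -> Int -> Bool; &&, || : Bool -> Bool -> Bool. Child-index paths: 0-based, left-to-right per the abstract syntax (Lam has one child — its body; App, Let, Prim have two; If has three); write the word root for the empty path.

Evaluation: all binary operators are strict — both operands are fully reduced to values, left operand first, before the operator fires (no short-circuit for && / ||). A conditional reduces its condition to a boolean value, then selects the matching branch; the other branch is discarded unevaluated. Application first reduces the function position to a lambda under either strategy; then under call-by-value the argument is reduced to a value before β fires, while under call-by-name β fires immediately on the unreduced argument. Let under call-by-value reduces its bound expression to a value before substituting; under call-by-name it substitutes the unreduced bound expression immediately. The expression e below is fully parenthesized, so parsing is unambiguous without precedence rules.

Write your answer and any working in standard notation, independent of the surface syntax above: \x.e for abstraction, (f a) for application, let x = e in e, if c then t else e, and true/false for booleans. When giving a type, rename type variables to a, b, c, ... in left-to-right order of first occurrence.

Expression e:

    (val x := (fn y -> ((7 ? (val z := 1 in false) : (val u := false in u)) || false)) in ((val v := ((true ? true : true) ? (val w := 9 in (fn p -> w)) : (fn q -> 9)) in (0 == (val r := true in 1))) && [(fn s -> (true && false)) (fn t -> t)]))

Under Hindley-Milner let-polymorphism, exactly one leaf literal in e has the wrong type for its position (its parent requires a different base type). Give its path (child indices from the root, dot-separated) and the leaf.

Answer: 0.0.0.0 : 7

Derivation:
  unify Int ~ Bool
  FAIL: mismatch Int ~ Bool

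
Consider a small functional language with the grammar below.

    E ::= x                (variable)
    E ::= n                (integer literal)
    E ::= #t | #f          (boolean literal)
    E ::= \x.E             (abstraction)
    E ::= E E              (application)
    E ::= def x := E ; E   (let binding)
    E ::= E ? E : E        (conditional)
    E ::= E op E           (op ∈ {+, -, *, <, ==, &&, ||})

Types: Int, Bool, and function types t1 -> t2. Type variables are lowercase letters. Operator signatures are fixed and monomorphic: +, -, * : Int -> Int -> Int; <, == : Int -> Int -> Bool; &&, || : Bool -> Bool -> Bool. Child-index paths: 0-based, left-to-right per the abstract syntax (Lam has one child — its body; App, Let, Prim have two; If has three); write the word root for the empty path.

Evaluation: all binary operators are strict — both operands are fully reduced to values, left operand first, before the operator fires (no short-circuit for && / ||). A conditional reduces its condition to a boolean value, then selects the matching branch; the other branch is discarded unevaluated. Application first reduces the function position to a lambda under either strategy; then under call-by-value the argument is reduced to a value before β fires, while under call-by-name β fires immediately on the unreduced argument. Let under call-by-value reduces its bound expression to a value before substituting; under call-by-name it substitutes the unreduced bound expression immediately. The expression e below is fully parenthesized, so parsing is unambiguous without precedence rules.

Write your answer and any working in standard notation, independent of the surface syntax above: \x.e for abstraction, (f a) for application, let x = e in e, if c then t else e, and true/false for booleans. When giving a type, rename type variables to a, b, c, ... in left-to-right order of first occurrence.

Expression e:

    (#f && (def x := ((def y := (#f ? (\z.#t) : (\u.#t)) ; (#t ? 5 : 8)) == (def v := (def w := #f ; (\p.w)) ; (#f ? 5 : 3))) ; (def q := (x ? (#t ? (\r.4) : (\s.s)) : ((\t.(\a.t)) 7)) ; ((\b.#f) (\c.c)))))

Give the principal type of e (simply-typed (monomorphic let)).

Answer: Bool

Derivation:
  unify Bool ~ Bool
  unify Bool ~ Bool
\z._ : a -> Bool
\u._ : b -> Bool
  unify a -> Bool ~ b -> Bool
  unify a ~ b
  unify Bool ~ Bool
let y : b -> Bool
  unify Bool ~ Bool
  unify Int ~ Int
  unify Int ~ Int
let w : Bool
w : Bool
\p._ : c -> Bool
let v : c -> Bool
  unify Bool ~ Bool
  unify Int ~ Int
  unify Int ~ Int
let x : Bool
x : Bool
  unify Bool ~ Bool
  unify Bool ~ Bool
\r._ : d -> Int
s : e
\s._ : e -> e
  unify d -> Int ~ e -> e
  unify d ~ e
  unify Int ~ e
t : f
\a._ : g -> f
\t._ : f -> g -> f
  unify f -> g -> f ~ Int -> h
  unify f ~ Int
  unify g -> Int ~ h
_ _ : g -> Int
  unify Int -> Int ~ g -> Int
  unify Int ~ g
  unify Int ~ Int
let q : Int -> Int
\b._ : i -> Bool
c : j
\c._ : j -> j
  unify i -> Bool ~ (j -> j) -> k
  unify i ~ j -> j
  unify Bool ~ k
_ _ : Bool
  unify Bool ~ Bool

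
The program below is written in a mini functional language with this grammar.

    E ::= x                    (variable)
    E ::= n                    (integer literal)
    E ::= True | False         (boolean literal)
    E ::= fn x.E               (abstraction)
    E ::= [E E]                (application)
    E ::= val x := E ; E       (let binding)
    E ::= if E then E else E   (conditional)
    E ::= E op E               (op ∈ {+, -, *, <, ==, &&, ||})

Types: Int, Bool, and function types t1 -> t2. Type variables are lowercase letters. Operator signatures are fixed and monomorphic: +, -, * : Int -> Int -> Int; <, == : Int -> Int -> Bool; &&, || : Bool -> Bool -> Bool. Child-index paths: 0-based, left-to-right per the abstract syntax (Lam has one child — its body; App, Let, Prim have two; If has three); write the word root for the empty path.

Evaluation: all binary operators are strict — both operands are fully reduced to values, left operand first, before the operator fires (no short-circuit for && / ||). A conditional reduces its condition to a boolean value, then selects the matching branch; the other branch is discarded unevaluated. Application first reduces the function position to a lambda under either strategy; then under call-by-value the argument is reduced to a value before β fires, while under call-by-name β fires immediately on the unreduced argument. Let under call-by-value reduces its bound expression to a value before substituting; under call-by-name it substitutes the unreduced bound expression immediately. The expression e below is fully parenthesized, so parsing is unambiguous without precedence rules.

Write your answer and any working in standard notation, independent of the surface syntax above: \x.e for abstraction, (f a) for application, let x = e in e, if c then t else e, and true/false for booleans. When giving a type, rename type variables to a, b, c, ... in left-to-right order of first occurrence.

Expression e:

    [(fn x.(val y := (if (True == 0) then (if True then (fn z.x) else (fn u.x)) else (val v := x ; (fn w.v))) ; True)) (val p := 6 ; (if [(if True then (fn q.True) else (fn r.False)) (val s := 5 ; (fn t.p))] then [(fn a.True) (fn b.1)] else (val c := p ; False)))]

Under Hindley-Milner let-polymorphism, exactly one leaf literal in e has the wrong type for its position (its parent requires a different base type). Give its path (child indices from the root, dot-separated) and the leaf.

Working:
  unify Bool ~ Int
  FAIL: mismatch Bool ~ Int

Answer: 0.0.0.0.0 : true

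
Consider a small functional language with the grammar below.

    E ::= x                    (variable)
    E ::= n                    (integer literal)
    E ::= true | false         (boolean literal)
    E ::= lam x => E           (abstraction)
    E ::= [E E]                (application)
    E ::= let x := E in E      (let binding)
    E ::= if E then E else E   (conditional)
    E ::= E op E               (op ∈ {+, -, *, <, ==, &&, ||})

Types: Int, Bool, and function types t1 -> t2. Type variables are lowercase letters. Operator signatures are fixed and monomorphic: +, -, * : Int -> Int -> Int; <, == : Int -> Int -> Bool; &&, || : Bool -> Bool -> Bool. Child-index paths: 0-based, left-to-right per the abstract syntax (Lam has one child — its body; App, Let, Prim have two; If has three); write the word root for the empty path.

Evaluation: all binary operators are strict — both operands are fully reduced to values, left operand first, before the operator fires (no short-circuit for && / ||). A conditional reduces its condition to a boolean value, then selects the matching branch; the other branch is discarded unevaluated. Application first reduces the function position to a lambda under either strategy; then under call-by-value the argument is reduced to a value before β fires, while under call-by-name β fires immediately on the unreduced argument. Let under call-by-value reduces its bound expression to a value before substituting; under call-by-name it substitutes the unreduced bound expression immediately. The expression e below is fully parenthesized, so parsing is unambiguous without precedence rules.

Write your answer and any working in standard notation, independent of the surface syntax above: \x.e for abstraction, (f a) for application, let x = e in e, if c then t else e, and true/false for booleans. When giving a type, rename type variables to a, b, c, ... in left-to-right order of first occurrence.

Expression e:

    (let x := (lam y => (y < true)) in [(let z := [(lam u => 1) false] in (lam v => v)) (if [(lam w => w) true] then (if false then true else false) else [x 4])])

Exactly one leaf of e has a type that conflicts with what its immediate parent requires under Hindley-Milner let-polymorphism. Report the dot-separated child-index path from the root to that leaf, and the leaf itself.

Trace:
y : a
  unify a ~ Int
  unify Bool ~ Int
  FAIL: mismatch Bool ~ Int

Answer: 0.0.1 : true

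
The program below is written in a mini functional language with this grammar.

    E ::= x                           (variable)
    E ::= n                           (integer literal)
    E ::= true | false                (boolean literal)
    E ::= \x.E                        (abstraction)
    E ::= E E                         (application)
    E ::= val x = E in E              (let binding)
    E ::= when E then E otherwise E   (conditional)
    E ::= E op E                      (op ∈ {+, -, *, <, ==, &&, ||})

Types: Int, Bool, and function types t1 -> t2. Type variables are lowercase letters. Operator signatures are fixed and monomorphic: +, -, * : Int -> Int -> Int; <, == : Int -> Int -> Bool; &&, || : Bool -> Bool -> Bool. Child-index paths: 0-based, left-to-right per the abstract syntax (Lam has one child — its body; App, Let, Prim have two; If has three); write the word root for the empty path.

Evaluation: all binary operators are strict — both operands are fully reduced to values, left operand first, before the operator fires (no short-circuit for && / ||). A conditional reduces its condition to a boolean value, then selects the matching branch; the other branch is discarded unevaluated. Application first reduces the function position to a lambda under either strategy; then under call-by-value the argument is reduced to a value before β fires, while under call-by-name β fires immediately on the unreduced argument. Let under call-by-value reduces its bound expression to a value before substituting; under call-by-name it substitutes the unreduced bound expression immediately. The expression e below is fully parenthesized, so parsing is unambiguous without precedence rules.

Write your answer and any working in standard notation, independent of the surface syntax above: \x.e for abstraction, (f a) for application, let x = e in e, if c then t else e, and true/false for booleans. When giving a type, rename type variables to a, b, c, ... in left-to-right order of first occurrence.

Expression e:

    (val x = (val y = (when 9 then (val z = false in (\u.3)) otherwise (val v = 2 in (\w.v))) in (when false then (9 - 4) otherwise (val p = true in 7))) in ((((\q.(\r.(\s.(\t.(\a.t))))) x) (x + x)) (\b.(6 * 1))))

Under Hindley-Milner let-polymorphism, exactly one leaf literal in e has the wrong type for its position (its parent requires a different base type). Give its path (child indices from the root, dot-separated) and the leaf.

Working:
  unify Int ~ Bool
  FAIL: mismatch Int ~ Bool

Answer: 0.0.0 : 9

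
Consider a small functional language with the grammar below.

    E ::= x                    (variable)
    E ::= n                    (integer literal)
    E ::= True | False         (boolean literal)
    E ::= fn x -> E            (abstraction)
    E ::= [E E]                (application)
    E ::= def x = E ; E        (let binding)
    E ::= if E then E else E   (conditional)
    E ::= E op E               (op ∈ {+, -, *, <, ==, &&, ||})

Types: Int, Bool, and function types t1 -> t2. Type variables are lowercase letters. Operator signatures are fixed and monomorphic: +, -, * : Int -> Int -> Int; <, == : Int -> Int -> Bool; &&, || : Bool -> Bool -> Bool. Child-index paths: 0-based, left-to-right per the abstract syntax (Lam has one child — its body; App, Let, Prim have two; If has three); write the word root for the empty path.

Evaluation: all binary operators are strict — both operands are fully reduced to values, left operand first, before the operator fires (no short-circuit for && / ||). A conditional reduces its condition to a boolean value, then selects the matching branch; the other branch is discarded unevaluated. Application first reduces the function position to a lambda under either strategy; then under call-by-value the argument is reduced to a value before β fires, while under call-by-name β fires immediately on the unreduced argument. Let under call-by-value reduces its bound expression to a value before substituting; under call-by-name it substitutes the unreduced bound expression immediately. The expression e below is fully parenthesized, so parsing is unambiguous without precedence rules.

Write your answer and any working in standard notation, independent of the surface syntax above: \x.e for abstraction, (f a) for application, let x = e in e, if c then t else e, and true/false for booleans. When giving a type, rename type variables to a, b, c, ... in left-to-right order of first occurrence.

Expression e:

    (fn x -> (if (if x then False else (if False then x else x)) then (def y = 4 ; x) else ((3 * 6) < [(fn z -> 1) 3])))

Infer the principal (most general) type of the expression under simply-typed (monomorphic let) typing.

Answer: Bool -> Bool

Trace:
x : a
  unify a ~ Bool
  unify Bool ~ Bool
x : Bool
x : Bool
  unify Bool ~ Bool
  unify Bool ~ Bool
  unify Bool ~ Bool
let y : Int
x : Bool
  unify Int ~ Int
  unify Int ~ Int
  unify Int ~ Int
\z._ : b -> Int
  unify b -> Int ~ Int -> c
  unify b ~ Int
  unify Int ~ c
_ _ : Int
  unify Int ~ Int
  unify Bool ~ Bool
\x._ : Bool -> Bool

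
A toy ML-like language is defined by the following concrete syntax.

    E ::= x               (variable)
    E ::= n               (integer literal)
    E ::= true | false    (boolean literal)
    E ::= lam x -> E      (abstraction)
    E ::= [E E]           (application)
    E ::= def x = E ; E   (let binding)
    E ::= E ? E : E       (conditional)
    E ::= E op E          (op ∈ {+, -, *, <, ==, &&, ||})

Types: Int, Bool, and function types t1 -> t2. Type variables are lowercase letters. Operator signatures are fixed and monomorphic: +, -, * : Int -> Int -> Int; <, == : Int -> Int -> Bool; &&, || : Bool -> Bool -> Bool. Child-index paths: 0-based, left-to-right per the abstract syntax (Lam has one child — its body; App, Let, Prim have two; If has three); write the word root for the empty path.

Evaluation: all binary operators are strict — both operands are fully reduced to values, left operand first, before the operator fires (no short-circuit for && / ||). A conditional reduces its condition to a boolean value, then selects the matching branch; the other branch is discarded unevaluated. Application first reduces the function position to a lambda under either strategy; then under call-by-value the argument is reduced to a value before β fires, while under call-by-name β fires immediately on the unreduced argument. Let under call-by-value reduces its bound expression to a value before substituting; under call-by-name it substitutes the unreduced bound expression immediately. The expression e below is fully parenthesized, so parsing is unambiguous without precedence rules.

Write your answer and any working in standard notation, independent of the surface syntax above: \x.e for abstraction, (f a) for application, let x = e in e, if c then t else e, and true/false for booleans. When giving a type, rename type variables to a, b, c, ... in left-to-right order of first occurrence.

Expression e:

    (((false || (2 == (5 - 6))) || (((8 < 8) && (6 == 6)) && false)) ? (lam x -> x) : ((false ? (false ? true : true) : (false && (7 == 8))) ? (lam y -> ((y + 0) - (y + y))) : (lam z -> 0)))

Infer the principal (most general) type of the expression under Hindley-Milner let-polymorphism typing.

Trace:
  unify Bool ~ Bool
  unify Int ~ Int
  unify Int ~ Int
  unify Int ~ Int
  unify Int ~ Int
  unify Bool ~ Bool
  unify Bool ~ Bool
  unify Int ~ Int
  unify Int ~ Int
  unify Bool ~ Bool
  unify Int ~ Int
  unify Int ~ Int
  unify Bool ~ Bool
  unify Bool ~ Bool
  unify Bool ~ Bool
  unify Bool ~ Bool
  unify Bool ~ Bool
x : a
\x._ : a -> a
  unify Bool ~ Bool
  unify Bool ~ Bool
  unify Bool ~ Bool
  unify Bool ~ Bool
  unify Int ~ Int
  unify Int ~ Int
  unify Bool ~ Bool
  unify Bool ~ Bool
  unify Bool ~ Bool
y : b
  unify b ~ Int
  unify Int ~ Int
  unify Int ~ Int
y : Int
  unify Int ~ Int
y : Int
  unify Int ~ Int
  unify Int ~ Int
\y._ : Int -> Int
\z._ : c -> Int
  unify Int -> Int ~ c -> Int
  unify Int ~ c
  unify Int ~ Int
  unify a -> a ~ Int -> Int
  unify a ~ Int
  unify Int ~ Int

Answer: Int -> Int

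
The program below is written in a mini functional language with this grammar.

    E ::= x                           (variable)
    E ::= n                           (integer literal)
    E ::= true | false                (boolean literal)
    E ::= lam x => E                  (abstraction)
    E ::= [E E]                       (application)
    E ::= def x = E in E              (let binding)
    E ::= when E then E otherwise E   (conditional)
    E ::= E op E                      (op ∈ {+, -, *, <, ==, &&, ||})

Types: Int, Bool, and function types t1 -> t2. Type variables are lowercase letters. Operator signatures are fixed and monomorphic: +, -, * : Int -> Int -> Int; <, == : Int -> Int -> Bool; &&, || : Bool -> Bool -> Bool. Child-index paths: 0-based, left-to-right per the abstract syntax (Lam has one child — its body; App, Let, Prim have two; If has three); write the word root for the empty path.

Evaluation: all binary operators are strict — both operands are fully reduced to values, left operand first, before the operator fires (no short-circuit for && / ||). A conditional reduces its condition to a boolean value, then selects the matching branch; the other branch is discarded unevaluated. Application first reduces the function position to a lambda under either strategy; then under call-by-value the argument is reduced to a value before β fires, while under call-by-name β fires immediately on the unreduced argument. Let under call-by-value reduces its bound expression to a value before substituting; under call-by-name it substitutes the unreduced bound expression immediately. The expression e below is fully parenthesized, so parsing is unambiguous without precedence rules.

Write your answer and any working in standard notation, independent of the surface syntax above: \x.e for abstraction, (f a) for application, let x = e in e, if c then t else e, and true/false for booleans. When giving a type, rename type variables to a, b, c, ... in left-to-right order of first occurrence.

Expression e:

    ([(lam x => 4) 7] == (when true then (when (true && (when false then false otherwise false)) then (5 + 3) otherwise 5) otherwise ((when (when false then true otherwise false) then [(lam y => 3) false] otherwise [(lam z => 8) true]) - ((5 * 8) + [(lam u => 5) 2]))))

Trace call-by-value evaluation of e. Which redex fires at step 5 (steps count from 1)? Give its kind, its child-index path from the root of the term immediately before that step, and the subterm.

Derivation:
step 0: (((\x.4) 7) == (if true then (if (true && (if false then false else false)) then (5 + 3) else 5) else ((if (if false then true else false) then ((\y.3) false) else ((\z.8) true)) - ((5 * 8) + ((\u.5) 2)))))
step 1: [beta@0] (4 == (if true then (if (true && (if false then false else false)) then (5 + 3) else 5) else ((if (if false then true else false) then ((\y.3) false) else ((\z.8) true)) - ((5 * 8) + ((\u.5) 2)))))
step 2: [if@1] (4 == (if (true && (if false then false else false)) then (5 + 3) else 5))
step 3: [if@1.0.1] (4 == (if (true && false) then (5 + 3) else 5))
step 4: [delta@1.0] (4 == (if false then (5 + 3) else 5))
step 5: [if@1] (4 == 5)

Answer: if at 1 : (if false then (5 + 3) else 5)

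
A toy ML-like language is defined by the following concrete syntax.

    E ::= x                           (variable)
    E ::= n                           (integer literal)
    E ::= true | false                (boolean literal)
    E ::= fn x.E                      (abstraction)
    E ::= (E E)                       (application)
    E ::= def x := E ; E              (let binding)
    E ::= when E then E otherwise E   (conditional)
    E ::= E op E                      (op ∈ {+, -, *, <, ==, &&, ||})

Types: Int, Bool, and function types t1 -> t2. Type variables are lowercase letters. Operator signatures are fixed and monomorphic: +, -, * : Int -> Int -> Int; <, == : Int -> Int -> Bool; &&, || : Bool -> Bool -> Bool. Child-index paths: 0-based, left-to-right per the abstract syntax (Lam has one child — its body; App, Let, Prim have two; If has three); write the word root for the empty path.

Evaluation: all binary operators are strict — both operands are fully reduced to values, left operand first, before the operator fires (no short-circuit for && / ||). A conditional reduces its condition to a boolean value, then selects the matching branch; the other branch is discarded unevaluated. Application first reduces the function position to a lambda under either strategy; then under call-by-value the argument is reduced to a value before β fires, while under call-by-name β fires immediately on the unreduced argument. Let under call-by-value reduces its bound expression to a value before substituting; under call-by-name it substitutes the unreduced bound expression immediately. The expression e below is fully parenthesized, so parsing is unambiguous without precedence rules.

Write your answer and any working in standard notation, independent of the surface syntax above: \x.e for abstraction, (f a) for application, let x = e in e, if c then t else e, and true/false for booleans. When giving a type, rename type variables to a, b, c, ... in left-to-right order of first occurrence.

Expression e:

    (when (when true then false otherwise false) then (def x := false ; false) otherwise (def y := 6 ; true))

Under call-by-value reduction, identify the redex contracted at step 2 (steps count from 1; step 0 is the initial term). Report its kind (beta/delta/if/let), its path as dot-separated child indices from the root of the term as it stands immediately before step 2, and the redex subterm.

Derivation:
step 0: (if (if true then false else false) then (let x = false in false) else (let y = 6 in true))
step 1: [if@0] (if false then (let x = false in false) else (let y = 6 in true))
step 2: [if@root] (let y = 6 in true)

Answer: if at root : (if false then (let x = false in false) else (let y = 6 in true))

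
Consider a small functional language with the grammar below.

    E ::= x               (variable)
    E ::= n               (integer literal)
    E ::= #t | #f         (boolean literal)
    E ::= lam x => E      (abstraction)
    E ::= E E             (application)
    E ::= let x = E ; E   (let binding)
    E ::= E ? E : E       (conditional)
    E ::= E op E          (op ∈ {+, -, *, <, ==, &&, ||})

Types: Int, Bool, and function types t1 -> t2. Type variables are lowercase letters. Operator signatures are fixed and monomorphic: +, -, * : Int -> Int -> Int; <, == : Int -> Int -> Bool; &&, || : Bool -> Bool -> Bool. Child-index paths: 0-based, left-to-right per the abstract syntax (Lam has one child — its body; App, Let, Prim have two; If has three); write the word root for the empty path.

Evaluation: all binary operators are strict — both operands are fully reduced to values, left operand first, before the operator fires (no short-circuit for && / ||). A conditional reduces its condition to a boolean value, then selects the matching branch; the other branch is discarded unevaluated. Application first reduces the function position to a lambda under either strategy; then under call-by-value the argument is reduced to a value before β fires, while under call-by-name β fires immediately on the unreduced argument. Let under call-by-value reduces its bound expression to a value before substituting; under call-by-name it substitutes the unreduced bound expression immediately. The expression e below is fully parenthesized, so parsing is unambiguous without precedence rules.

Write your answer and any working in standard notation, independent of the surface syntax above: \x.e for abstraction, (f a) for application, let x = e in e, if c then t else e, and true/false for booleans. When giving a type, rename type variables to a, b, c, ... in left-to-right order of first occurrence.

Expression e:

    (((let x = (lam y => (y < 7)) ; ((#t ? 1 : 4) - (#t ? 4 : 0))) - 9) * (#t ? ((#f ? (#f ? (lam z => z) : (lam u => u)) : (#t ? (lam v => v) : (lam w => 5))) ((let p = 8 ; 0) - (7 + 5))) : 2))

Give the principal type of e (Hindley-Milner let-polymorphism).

Answer: Int

Trace:
y : a
  unify a ~ Int
  unify Int ~ Int
\y._ : Int -> Bool
let x : Int -> Bool
  unify Bool ~ Bool
  unify Int ~ Int
  unify Int ~ Int
  unify Bool ~ Bool
  unify Int ~ Int
  unify Int ~ Int
  unify Int ~ Int
  unify Int ~ Int
  unify Int ~ Int
  unify Bool ~ Bool
  unify Bool ~ Bool
  unify Bool ~ Bool
z : b
\z._ : b -> b
u : c
\u._ : c -> c
  unify b -> b ~ c -> c
  unify b ~ c
  unify c ~ c
  unify Bool ~ Bool
v : d
\v._ : d -> d
\w._ : e -> Int
  unify d -> d ~ e -> Int
  unify d ~ e
  unify e ~ Int
  unify c -> c ~ Int -> Int
  unify c ~ Int
  unify Int ~ Int
let p : Int
  unify Int ~ Int
  unify Int ~ Int
  unify Int ~ Int
  unify Int ~ Int
  unify Int -> Int ~ Int -> f
  unify Int ~ Int
  unify Int ~ f
_ _ : Int
  unify Int ~ Int
  unify Int ~ Int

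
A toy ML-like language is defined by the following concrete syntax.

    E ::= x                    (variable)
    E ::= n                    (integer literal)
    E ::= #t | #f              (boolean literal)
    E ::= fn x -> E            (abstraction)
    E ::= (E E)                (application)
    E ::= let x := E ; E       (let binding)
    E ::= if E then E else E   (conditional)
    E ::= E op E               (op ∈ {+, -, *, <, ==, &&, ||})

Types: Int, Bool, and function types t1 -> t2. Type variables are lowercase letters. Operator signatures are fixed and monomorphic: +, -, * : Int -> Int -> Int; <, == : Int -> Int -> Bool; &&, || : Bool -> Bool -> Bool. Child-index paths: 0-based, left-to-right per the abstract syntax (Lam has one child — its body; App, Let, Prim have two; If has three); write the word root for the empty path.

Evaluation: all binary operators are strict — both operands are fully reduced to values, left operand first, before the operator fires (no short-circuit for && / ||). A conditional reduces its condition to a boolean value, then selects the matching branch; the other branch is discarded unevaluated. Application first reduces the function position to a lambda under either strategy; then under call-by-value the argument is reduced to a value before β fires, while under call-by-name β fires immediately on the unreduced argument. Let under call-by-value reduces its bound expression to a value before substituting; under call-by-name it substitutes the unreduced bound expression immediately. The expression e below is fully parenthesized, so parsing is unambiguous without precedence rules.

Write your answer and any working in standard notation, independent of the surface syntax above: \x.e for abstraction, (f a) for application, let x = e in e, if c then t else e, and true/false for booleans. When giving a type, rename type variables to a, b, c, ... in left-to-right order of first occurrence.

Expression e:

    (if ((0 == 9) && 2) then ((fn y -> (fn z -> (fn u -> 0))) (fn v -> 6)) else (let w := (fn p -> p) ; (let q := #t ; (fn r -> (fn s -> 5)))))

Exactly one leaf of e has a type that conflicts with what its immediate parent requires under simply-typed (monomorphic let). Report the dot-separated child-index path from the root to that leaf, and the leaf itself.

Derivation:
  unify Int ~ Int
  unify Int ~ Int
  unify Bool ~ Bool
  unify Int ~ Bool
  FAIL: mismatch Int ~ Bool

Answer: 0.1 : 2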